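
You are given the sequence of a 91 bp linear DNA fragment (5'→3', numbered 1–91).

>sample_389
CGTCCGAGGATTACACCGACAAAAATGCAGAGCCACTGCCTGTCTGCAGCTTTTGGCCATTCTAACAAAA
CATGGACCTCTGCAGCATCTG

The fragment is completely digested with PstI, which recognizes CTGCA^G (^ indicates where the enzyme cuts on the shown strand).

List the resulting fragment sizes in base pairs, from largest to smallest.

PstI sites (CTGCAG) start at positions 44, 80.
PstI cuts after base 5 of each site (before the last base), so after positions 48, 84.
Linear molecule, 2 cuts → 3 fragments:
  1–48 → 48 bp
  49–84 → 36 bp
  85–91 → 7 bp
Sorted largest to smallest: 48, 36, 7 bp.

48, 36, 7 bp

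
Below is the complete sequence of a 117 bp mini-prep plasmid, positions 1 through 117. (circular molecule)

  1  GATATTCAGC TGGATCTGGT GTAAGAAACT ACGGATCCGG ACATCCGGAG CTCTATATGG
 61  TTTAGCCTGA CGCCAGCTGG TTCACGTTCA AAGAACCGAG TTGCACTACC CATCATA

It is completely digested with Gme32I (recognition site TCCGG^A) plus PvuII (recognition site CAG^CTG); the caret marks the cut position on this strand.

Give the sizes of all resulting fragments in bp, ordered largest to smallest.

Gme32I sites (TCCGGA) start at positions 36, 44.
Gme32I cuts after base 5 of each site (before the last base), so after positions 40, 48.
PvuII sites (CAGCTG) start at positions 7, 74.
PvuII cuts after base 3 of each site, so after positions 9, 76.
Combined cut positions: 9, 40, 48, 76.
Circular molecule, 4 cuts → 4 fragments:
  10–40 → 31 bp
  41–48 → 8 bp
  49–76 → 28 bp
  77–117 then 1–9 → 41 + 9 = 50 bp
Sorted largest to smallest: 50, 31, 28, 8 bp.

50, 31, 28, 8 bp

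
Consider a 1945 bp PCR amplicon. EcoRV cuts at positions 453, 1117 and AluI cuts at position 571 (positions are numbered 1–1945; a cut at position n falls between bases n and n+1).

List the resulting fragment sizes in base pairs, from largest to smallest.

Combined cut positions (sorted): 453, 571, 1117.
Linear molecule, 3 cuts → 4 fragments:
  453 − 0 = 453 bp
  571 − 453 = 118 bp
  1117 − 571 = 546 bp
  1945 − 1117 = 828 bp
Sorted largest to smallest: 828, 546, 453, 118 bp.

828, 546, 453, 118 bp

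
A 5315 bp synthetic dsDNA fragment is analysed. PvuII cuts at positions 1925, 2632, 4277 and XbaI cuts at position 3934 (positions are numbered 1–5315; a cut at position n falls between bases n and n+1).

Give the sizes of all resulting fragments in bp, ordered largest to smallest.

Combined cut positions (sorted): 1925, 2632, 3934, 4277.
Linear molecule, 4 cuts → 5 fragments:
  1925 − 0 = 1925 bp
  2632 − 1925 = 707 bp
  3934 − 2632 = 1302 bp
  4277 − 3934 = 343 bp
  5315 − 4277 = 1038 bp
Sorted largest to smallest: 1925, 1302, 1038, 707, 343 bp.

1925, 1302, 1038, 707, 343 bp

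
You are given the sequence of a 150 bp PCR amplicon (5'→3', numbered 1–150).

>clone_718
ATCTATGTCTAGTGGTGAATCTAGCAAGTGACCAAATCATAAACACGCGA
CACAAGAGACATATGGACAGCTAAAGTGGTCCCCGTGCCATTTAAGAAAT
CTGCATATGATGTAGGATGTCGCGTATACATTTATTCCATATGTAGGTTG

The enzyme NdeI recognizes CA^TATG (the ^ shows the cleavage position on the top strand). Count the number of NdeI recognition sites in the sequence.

CATATG occurs starting at positions 60, 104, 138.
NdeI cuts at 3 sites.

3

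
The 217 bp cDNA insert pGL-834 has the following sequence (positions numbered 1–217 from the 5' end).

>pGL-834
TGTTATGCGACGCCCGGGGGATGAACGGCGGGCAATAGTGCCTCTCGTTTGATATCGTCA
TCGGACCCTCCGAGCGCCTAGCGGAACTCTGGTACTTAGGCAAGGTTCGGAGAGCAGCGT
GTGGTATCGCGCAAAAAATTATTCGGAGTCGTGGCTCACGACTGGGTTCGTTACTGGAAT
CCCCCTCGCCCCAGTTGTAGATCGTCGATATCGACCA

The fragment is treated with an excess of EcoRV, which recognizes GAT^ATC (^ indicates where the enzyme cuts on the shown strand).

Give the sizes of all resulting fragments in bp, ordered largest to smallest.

156, 53, 8 bp

EcoRV sites (GATATC) start at positions 51, 207.
EcoRV cuts after base 3 of each site, so after positions 53, 209.
Linear molecule, 2 cuts → 3 fragments:
  1–53 → 53 bp
  54–209 → 156 bp
  210–217 → 8 bp
Sorted largest to smallest: 156, 53, 8 bp.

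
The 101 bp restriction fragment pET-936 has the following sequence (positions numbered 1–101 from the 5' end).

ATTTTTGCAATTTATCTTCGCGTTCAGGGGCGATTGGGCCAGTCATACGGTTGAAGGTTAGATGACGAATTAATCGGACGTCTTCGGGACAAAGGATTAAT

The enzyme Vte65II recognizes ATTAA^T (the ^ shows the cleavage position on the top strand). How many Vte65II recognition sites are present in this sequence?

ATTAAT occurs starting at positions 69, 96.
Vte65II cuts at 2 sites.

2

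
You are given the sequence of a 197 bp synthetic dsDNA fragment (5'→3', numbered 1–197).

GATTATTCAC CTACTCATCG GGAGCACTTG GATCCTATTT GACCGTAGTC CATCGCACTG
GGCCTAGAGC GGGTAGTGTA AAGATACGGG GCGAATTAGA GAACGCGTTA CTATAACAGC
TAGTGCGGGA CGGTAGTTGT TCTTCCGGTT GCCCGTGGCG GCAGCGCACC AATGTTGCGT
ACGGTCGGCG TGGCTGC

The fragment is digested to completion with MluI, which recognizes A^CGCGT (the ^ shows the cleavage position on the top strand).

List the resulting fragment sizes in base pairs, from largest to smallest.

The MluI site (ACGCGT) starts at position 103.
MluI cuts after the first base of each site, so after position 103.
Linear molecule, 1 cut → 2 fragments:
  1–103 → 103 bp
  104–197 → 94 bp
Sorted largest to smallest: 103, 94 bp.

103, 94 bp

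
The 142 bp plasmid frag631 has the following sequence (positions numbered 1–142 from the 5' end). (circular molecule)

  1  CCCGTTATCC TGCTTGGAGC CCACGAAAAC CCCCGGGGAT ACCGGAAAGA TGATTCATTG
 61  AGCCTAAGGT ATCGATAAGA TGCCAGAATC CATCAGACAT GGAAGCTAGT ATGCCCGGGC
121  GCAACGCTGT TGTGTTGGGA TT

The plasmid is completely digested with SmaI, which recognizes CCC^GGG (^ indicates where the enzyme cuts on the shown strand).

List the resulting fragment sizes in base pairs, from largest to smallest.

82, 60 bp

SmaI sites (CCCGGG) start at positions 32, 114.
SmaI cuts after base 3 of each site, so after positions 34, 116.
Circular molecule, 2 cuts → 2 fragments:
  35–116 → 82 bp
  117–142 then 1–34 → 26 + 34 = 60 bp
Sorted largest to smallest: 82, 60 bp.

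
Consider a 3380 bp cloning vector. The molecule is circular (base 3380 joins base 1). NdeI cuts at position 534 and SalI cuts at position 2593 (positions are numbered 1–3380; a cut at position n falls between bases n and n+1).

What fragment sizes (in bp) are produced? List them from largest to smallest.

Combined cut positions (sorted): 534, 2593.
Circular molecule, 2 cuts → 2 fragments:
  2593 − 534 = 2059 bp
  wrap: 3380 − 2593 + 534 = 1321 bp
Sorted largest to smallest: 2059, 1321 bp.

2059, 1321 bp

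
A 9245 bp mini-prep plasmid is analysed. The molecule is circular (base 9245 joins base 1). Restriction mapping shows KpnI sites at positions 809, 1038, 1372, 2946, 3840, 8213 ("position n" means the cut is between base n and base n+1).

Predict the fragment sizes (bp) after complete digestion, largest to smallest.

Circular molecule, 6 cuts → 6 fragments:
  1038 − 809 = 229 bp
  1372 − 1038 = 334 bp
  2946 − 1372 = 1574 bp
  3840 − 2946 = 894 bp
  8213 − 3840 = 4373 bp
  wrap: 9245 − 8213 + 809 = 1841 bp
Sorted largest to smallest: 4373, 1841, 1574, 894, 334, 229 bp.

4373, 1841, 1574, 894, 334, 229 bp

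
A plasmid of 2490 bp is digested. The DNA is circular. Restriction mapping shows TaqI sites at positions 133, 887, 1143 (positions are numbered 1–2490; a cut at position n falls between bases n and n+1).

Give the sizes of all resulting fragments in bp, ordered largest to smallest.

1480, 754, 256 bp

Circular molecule, 3 cuts → 3 fragments:
  887 − 133 = 754 bp
  1143 − 887 = 256 bp
  wrap: 2490 − 1143 + 133 = 1480 bp
Sorted largest to smallest: 1480, 754, 256 bp.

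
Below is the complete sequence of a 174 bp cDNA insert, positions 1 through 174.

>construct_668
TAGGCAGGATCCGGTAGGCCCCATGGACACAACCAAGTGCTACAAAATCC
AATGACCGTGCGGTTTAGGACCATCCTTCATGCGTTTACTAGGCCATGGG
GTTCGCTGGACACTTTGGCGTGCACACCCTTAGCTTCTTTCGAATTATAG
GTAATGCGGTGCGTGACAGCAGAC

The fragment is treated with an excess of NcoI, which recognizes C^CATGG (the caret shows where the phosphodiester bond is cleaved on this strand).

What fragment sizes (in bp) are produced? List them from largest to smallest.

80, 73, 21 bp

NcoI sites (CCATGG) start at positions 21, 94.
NcoI cuts after the first base of each site, so after positions 21, 94.
Linear molecule, 2 cuts → 3 fragments:
  1–21 → 21 bp
  22–94 → 73 bp
  95–174 → 80 bp
Sorted largest to smallest: 80, 73, 21 bp.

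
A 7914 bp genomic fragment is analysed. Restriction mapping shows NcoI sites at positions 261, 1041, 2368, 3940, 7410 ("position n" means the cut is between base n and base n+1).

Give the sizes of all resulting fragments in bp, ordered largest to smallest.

Linear molecule, 5 cuts → 6 fragments:
  261 − 0 = 261 bp
  1041 − 261 = 780 bp
  2368 − 1041 = 1327 bp
  3940 − 2368 = 1572 bp
  7410 − 3940 = 3470 bp
  7914 − 7410 = 504 bp
Sorted largest to smallest: 3470, 1572, 1327, 780, 504, 261 bp.

3470, 1572, 1327, 780, 504, 261 bp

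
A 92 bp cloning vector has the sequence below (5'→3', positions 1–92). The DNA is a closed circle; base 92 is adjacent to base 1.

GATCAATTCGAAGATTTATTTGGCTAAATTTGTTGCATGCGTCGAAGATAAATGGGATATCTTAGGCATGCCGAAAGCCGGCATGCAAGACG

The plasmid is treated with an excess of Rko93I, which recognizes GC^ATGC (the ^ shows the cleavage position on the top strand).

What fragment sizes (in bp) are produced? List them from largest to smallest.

Rko93I sites (GCATGC) start at positions 35, 66, 81.
Rko93I cuts after base 2 of each site, so after positions 36, 67, 82.
Circular molecule, 3 cuts → 3 fragments:
  37–67 → 31 bp
  68–82 → 15 bp
  83–92 then 1–36 → 10 + 36 = 46 bp
Sorted largest to smallest: 46, 31, 15 bp.

46, 31, 15 bp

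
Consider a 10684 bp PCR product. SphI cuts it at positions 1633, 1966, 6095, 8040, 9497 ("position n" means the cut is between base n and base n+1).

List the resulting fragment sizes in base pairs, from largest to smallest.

4129, 1945, 1633, 1457, 1187, 333 bp

Linear molecule, 5 cuts → 6 fragments:
  1633 − 0 = 1633 bp
  1966 − 1633 = 333 bp
  6095 − 1966 = 4129 bp
  8040 − 6095 = 1945 bp
  9497 − 8040 = 1457 bp
  10684 − 9497 = 1187 bp
Sorted largest to smallest: 4129, 1945, 1633, 1457, 1187, 333 bp.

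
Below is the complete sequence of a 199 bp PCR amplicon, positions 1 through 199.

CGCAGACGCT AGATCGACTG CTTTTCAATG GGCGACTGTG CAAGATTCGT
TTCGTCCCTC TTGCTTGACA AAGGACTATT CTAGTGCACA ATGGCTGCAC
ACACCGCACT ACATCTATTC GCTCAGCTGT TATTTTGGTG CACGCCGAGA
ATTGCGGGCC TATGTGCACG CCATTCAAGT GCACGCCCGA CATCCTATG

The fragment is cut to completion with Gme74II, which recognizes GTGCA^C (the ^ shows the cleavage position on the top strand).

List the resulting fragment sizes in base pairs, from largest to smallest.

Gme74II sites (GTGCAC) start at positions 84, 138, 164, 179.
Gme74II cuts after base 5 of each site (before the last base), so after positions 88, 142, 168, 183.
Linear molecule, 4 cuts → 5 fragments:
  1–88 → 88 bp
  89–142 → 54 bp
  143–168 → 26 bp
  169–183 → 15 bp
  184–199 → 16 bp
Sorted largest to smallest: 88, 54, 26, 16, 15 bp.

88, 54, 26, 16, 15 bp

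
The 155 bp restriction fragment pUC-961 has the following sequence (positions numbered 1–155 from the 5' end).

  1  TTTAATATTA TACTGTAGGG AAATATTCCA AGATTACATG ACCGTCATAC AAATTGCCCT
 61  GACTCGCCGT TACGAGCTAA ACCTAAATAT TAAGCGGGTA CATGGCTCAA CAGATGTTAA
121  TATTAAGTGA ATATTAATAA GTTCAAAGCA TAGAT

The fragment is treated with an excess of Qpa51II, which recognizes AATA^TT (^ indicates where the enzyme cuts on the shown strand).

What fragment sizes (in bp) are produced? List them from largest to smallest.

64, 33, 22, 18, 11, 7 bp

Qpa51II sites (AATATT) start at positions 4, 22, 86, 119, 130.
Qpa51II cuts after base 4 of each site, so after positions 7, 25, 89, 122, 133.
Linear molecule, 5 cuts → 6 fragments:
  1–7 → 7 bp
  8–25 → 18 bp
  26–89 → 64 bp
  90–122 → 33 bp
  123–133 → 11 bp
  134–155 → 22 bp
Sorted largest to smallest: 64, 33, 22, 18, 11, 7 bp.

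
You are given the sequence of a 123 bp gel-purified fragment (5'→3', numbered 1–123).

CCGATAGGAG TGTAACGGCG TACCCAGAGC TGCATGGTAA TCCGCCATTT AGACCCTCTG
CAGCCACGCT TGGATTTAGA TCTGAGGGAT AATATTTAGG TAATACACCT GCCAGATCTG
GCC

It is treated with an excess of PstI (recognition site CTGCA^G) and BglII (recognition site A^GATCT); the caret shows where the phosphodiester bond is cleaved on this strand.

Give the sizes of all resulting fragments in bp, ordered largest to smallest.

The PstI site (CTGCAG) starts at position 58.
PstI cuts after base 5 of each site (before the last base), so after position 62.
BglII sites (AGATCT) start at positions 78, 114.
BglII cuts after the first base of each site, so after positions 78, 114.
Combined cut positions: 62, 78, 114.
Linear molecule, 3 cuts → 4 fragments:
  1–62 → 62 bp
  63–78 → 16 bp
  79–114 → 36 bp
  115–123 → 9 bp
Sorted largest to smallest: 62, 36, 16, 9 bp.

62, 36, 16, 9 bp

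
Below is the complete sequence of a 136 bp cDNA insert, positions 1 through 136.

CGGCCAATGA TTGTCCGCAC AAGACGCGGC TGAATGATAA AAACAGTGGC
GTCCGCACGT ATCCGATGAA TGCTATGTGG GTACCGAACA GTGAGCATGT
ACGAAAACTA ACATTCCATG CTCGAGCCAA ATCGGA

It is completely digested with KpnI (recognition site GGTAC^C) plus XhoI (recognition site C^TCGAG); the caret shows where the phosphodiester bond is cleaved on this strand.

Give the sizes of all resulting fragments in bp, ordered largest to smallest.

84, 37, 15 bp

The KpnI site (GGTACC) starts at position 80.
KpnI cuts after base 5 of each site (before the last base), so after position 84.
The XhoI site (CTCGAG) starts at position 121.
XhoI cuts after the first base of each site, so after position 121.
Combined cut positions: 84, 121.
Linear molecule, 2 cuts → 3 fragments:
  1–84 → 84 bp
  85–121 → 37 bp
  122–136 → 15 bp
Sorted largest to smallest: 84, 37, 15 bp.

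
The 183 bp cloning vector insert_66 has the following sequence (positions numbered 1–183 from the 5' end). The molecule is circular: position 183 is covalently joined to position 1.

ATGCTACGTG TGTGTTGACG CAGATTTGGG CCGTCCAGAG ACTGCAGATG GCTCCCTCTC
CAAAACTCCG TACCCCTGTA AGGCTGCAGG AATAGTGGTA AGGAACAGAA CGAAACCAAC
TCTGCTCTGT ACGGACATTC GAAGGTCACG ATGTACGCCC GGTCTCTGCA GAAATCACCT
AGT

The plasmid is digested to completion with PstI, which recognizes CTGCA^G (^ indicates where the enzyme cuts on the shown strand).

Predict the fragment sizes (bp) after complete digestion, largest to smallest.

PstI sites (CTGCAG) start at positions 42, 84, 166.
PstI cuts after base 5 of each site (before the last base), so after positions 46, 88, 170.
Circular molecule, 3 cuts → 3 fragments:
  47–88 → 42 bp
  89–170 → 82 bp
  171–183 then 1–46 → 13 + 46 = 59 bp
Sorted largest to smallest: 82, 59, 42 bp.

82, 59, 42 bp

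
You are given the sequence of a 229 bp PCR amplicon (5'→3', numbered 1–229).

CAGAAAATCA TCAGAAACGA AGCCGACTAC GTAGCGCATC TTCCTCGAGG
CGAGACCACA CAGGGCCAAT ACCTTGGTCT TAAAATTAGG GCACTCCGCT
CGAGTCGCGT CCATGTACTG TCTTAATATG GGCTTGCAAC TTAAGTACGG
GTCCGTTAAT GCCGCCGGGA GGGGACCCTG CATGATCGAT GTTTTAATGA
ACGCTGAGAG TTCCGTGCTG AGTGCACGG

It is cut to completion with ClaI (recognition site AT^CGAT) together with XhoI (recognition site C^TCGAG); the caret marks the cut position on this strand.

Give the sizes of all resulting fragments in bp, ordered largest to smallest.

87, 55, 44, 43 bp

The ClaI site (ATCGAT) starts at position 185.
ClaI cuts after base 2 of each site, so after position 186.
XhoI sites (CTCGAG) start at positions 44, 99.
XhoI cuts after the first base of each site, so after positions 44, 99.
Combined cut positions: 44, 99, 186.
Linear molecule, 3 cuts → 4 fragments:
  1–44 → 44 bp
  45–99 → 55 bp
  100–186 → 87 bp
  187–229 → 43 bp
Sorted largest to smallest: 87, 55, 44, 43 bp.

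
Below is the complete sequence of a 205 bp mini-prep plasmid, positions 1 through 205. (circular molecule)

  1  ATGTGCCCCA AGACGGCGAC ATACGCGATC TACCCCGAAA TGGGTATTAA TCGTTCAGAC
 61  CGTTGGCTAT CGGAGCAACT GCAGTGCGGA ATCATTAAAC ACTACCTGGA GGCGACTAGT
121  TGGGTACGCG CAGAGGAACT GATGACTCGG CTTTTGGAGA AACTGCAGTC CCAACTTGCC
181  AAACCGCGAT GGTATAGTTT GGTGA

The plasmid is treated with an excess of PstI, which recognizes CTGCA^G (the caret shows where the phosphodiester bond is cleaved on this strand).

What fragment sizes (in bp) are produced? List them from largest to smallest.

PstI sites (CTGCAG) start at positions 79, 163.
PstI cuts after base 5 of each site (before the last base), so after positions 83, 167.
Circular molecule, 2 cuts → 2 fragments:
  84–167 → 84 bp
  168–205 then 1–83 → 38 + 83 = 121 bp
Sorted largest to smallest: 121, 84 bp.

121, 84 bp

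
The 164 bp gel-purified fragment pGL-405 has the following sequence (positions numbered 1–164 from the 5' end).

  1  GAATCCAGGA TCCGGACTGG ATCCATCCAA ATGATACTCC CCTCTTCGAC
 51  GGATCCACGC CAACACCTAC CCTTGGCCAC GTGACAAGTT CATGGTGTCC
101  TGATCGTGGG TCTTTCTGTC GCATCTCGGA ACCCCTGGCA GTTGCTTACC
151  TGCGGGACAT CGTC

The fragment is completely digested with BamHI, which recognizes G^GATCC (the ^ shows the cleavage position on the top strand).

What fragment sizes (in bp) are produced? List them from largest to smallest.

113, 32, 11, 8 bp

BamHI sites (GGATCC) start at positions 8, 19, 51.
BamHI cuts after the first base of each site, so after positions 8, 19, 51.
Linear molecule, 3 cuts → 4 fragments:
  1–8 → 8 bp
  9–19 → 11 bp
  20–51 → 32 bp
  52–164 → 113 bp
Sorted largest to smallest: 113, 32, 11, 8 bp.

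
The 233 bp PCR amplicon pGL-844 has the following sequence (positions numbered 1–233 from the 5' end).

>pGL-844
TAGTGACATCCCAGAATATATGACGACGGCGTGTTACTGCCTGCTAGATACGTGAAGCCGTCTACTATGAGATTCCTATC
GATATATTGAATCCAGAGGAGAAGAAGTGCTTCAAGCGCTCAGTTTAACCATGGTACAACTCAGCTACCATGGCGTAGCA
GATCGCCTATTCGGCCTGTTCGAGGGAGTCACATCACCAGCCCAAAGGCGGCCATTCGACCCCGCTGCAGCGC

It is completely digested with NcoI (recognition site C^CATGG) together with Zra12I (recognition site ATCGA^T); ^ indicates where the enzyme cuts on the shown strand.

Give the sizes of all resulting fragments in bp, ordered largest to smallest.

85, 82, 47, 19 bp

NcoI sites (CCATGG) start at positions 129, 148.
NcoI cuts after the first base of each site, so after positions 129, 148.
The Zra12I site (ATCGAT) starts at position 78.
Zra12I cuts after base 5 of each site (before the last base), so after position 82.
Combined cut positions: 82, 129, 148.
Linear molecule, 3 cuts → 4 fragments:
  1–82 → 82 bp
  83–129 → 47 bp
  130–148 → 19 bp
  149–233 → 85 bp
Sorted largest to smallest: 85, 82, 47, 19 bp.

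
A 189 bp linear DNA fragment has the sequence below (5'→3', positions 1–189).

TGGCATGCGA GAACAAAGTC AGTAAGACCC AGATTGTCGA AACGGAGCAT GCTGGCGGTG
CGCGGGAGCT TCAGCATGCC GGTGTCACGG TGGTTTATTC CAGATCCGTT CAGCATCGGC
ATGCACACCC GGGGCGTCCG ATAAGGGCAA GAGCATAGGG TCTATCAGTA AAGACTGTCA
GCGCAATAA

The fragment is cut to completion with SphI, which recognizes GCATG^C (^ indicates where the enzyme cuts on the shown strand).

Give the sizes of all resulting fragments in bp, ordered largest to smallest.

66, 45, 44, 27, 7 bp

SphI sites (GCATGC) start at positions 3, 47, 74, 119.
SphI cuts after base 5 of each site (before the last base), so after positions 7, 51, 78, 123.
Linear molecule, 4 cuts → 5 fragments:
  1–7 → 7 bp
  8–51 → 44 bp
  52–78 → 27 bp
  79–123 → 45 bp
  124–189 → 66 bp
Sorted largest to smallest: 66, 45, 44, 27, 7 bp.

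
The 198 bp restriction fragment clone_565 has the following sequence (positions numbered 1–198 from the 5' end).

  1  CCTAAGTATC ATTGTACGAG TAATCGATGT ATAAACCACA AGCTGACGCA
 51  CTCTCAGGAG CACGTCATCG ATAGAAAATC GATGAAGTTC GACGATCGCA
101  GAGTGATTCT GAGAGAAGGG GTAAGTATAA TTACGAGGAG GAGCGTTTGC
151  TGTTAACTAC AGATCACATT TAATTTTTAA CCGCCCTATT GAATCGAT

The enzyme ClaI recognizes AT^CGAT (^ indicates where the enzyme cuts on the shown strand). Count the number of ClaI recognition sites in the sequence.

ATCGAT occurs starting at positions 23, 67, 78, 193.
ClaI cuts at 4 sites.

4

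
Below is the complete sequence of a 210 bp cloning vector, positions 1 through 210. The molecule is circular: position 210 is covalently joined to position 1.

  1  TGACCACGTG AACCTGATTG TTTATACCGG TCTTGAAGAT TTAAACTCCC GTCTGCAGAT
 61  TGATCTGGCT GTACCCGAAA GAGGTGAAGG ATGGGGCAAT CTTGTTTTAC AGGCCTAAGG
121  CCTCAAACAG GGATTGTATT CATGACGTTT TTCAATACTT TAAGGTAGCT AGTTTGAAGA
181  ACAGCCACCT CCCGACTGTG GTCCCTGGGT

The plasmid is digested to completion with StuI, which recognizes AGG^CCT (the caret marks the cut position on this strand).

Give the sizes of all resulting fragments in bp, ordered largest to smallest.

203, 7 bp

StuI sites (AGGCCT) start at positions 111, 118.
StuI cuts after base 3 of each site, so after positions 113, 120.
Circular molecule, 2 cuts → 2 fragments:
  114–120 → 7 bp
  121–210 then 1–113 → 90 + 113 = 203 bp
Sorted largest to smallest: 203, 7 bp.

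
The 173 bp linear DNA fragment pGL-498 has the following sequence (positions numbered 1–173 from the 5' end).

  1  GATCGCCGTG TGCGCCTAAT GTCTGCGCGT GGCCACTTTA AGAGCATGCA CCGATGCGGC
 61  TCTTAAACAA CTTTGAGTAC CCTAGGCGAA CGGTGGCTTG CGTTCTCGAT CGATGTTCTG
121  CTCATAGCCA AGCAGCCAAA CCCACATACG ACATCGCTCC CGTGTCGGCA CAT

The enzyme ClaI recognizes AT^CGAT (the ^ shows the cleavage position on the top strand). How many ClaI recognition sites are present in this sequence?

ATCGAT occurs starting at position 109.
ClaI cuts at 1 site.

1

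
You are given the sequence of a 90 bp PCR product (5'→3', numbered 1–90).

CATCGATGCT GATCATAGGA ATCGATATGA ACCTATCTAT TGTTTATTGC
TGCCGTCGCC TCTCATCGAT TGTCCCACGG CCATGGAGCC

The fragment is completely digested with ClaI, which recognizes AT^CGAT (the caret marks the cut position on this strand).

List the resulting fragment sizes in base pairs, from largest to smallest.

ClaI sites (ATCGAT) start at positions 2, 21, 65.
ClaI cuts after base 2 of each site, so after positions 3, 22, 66.
Linear molecule, 3 cuts → 4 fragments:
  1–3 → 3 bp
  4–22 → 19 bp
  23–66 → 44 bp
  67–90 → 24 bp
Sorted largest to smallest: 44, 24, 19, 3 bp.

44, 24, 19, 3 bp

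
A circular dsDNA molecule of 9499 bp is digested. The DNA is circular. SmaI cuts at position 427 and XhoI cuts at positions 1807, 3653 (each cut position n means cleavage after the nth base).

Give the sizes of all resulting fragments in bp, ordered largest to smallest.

6273, 1846, 1380 bp

Combined cut positions (sorted): 427, 1807, 3653.
Circular molecule, 3 cuts → 3 fragments:
  1807 − 427 = 1380 bp
  3653 − 1807 = 1846 bp
  wrap: 9499 − 3653 + 427 = 6273 bp
Sorted largest to smallest: 6273, 1846, 1380 bp.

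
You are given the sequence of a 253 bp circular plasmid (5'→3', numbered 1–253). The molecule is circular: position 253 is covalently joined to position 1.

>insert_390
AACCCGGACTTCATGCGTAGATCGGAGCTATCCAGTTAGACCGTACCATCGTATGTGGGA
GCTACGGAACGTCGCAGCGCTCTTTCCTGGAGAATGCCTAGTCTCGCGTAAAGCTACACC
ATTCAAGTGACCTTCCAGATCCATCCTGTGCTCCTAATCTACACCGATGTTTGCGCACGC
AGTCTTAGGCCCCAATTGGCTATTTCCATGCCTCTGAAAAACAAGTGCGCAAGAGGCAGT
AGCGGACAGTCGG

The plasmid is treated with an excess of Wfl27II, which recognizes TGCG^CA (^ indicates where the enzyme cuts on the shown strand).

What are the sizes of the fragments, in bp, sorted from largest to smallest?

199, 54 bp

Wfl27II sites (TGCGCA) start at positions 172, 226.
Wfl27II cuts after base 4 of each site, so after positions 175, 229.
Circular molecule, 2 cuts → 2 fragments:
  176–229 → 54 bp
  230–253 then 1–175 → 24 + 175 = 199 bp
Sorted largest to smallest: 199, 54 bp.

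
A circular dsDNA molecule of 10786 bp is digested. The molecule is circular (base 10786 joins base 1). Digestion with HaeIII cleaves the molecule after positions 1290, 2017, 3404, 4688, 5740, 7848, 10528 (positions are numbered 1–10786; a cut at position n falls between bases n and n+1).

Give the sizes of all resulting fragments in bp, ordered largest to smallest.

Circular molecule, 7 cuts → 7 fragments:
  2017 − 1290 = 727 bp
  3404 − 2017 = 1387 bp
  4688 − 3404 = 1284 bp
  5740 − 4688 = 1052 bp
  7848 − 5740 = 2108 bp
  10528 − 7848 = 2680 bp
  wrap: 10786 − 10528 + 1290 = 1548 bp
Sorted largest to smallest: 2680, 2108, 1548, 1387, 1284, 1052, 727 bp.

2680, 2108, 1548, 1387, 1284, 1052, 727 bp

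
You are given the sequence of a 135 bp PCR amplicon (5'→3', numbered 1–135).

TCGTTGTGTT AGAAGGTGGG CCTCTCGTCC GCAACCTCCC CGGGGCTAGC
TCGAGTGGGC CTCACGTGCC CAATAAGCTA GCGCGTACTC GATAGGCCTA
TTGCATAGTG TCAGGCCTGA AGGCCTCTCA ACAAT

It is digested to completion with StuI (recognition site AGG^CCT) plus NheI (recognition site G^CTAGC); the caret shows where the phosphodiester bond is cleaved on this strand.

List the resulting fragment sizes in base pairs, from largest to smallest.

StuI sites (AGGCCT) start at positions 94, 113, 121.
StuI cuts after base 3 of each site, so after positions 96, 115, 123.
NheI sites (GCTAGC) start at positions 45, 77.
NheI cuts after the first base of each site, so after positions 45, 77.
Combined cut positions: 45, 77, 96, 115, 123.
Linear molecule, 5 cuts → 6 fragments:
  1–45 → 45 bp
  46–77 → 32 bp
  78–96 → 19 bp
  97–115 → 19 bp
  116–123 → 8 bp
  124–135 → 12 bp
Sorted largest to smallest: 45, 32, 19, 19, 12, 8 bp.

45, 32, 19, 19, 12, 8 bp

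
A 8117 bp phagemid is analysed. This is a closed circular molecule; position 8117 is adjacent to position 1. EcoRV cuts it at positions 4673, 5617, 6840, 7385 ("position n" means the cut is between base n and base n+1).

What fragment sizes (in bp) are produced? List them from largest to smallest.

5405, 1223, 944, 545 bp

Circular molecule, 4 cuts → 4 fragments:
  5617 − 4673 = 944 bp
  6840 − 5617 = 1223 bp
  7385 − 6840 = 545 bp
  wrap: 8117 − 7385 + 4673 = 5405 bp
Sorted largest to smallest: 5405, 1223, 944, 545 bp.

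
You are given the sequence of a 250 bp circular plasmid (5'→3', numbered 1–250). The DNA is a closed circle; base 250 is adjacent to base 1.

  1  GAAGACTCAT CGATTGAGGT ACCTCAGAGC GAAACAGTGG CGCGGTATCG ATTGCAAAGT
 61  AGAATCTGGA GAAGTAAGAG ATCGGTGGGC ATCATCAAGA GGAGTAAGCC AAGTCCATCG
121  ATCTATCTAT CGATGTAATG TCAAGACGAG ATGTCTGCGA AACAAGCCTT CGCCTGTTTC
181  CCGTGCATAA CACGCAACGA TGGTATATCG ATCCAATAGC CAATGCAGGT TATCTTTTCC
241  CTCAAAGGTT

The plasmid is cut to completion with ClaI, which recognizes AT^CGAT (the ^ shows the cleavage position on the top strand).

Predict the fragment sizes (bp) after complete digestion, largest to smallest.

ClaI sites (ATCGAT) start at positions 9, 47, 117, 129, 207.
ClaI cuts after base 2 of each site, so after positions 10, 48, 118, 130, 208.
Circular molecule, 5 cuts → 5 fragments:
  11–48 → 38 bp
  49–118 → 70 bp
  119–130 → 12 bp
  131–208 → 78 bp
  209–250 then 1–10 → 42 + 10 = 52 bp
Sorted largest to smallest: 78, 70, 52, 38, 12 bp.

78, 70, 52, 38, 12 bp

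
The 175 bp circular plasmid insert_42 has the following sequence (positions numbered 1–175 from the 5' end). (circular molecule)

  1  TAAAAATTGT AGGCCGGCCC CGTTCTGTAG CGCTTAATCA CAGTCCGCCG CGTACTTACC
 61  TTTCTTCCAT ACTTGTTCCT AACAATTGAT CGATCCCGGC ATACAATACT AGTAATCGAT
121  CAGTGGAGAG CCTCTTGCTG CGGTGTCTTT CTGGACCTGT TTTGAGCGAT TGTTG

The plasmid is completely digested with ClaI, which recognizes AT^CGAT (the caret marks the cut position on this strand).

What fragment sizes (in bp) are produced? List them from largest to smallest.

ClaI sites (ATCGAT) start at positions 89, 115.
ClaI cuts after base 2 of each site, so after positions 90, 116.
Circular molecule, 2 cuts → 2 fragments:
  91–116 → 26 bp
  117–175 then 1–90 → 59 + 90 = 149 bp
Sorted largest to smallest: 149, 26 bp.

149, 26 bp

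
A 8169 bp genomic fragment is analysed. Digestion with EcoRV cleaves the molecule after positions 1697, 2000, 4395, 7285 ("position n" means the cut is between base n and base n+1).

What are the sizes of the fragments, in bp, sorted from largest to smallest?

Linear molecule, 4 cuts → 5 fragments:
  1697 − 0 = 1697 bp
  2000 − 1697 = 303 bp
  4395 − 2000 = 2395 bp
  7285 − 4395 = 2890 bp
  8169 − 7285 = 884 bp
Sorted largest to smallest: 2890, 2395, 1697, 884, 303 bp.

2890, 2395, 1697, 884, 303 bp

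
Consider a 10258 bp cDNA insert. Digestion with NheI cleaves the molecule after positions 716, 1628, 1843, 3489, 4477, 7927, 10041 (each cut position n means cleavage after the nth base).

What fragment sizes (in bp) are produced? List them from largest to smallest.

Linear molecule, 7 cuts → 8 fragments:
  716 − 0 = 716 bp
  1628 − 716 = 912 bp
  1843 − 1628 = 215 bp
  3489 − 1843 = 1646 bp
  4477 − 3489 = 988 bp
  7927 − 4477 = 3450 bp
  10041 − 7927 = 2114 bp
  10258 − 10041 = 217 bp
Sorted largest to smallest: 3450, 2114, 1646, 988, 912, 716, 217, 215 bp.

3450, 2114, 1646, 988, 912, 716, 217, 215 bp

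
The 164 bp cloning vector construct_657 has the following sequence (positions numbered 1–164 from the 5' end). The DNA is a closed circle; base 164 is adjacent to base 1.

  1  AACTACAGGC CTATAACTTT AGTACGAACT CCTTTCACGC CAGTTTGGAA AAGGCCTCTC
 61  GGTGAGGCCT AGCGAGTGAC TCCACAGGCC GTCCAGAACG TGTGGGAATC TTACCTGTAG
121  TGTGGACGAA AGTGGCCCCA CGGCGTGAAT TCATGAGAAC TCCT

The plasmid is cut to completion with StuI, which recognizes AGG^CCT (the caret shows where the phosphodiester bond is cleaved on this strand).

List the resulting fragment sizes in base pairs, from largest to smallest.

106, 45, 13 bp

StuI sites (AGGCCT) start at positions 7, 52, 65.
StuI cuts after base 3 of each site, so after positions 9, 54, 67.
Circular molecule, 3 cuts → 3 fragments:
  10–54 → 45 bp
  55–67 → 13 bp
  68–164 then 1–9 → 97 + 9 = 106 bp
Sorted largest to smallest: 106, 45, 13 bp.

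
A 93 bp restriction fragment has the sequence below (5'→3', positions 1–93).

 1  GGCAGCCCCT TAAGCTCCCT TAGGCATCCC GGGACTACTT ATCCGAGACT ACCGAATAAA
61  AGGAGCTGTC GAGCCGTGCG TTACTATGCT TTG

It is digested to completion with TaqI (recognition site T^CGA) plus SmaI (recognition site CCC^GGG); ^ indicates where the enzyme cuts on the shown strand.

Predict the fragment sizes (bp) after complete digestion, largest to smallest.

39, 30, 24 bp

The TaqI site (TCGA) starts at position 69.
TaqI cuts after the first base of each site, so after position 69.
The SmaI site (CCCGGG) starts at position 28.
SmaI cuts after base 3 of each site, so after position 30.
Combined cut positions: 30, 69.
Linear molecule, 2 cuts → 3 fragments:
  1–30 → 30 bp
  31–69 → 39 bp
  70–93 → 24 bp
Sorted largest to smallest: 39, 30, 24 bp.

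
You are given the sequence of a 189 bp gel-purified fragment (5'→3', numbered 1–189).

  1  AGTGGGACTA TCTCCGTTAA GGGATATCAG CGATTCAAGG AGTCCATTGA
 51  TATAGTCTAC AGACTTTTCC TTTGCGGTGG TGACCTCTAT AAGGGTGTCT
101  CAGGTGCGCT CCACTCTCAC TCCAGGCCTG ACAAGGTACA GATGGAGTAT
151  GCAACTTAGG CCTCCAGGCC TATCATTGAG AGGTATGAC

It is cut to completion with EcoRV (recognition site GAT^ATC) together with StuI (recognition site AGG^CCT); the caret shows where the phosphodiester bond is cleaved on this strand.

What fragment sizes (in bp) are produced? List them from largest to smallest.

101, 34, 25, 21, 8 bp

The EcoRV site (GATATC) starts at position 23.
EcoRV cuts after base 3 of each site, so after position 25.
StuI sites (AGGCCT) start at positions 124, 158, 166.
StuI cuts after base 3 of each site, so after positions 126, 160, 168.
Combined cut positions: 25, 126, 160, 168.
Linear molecule, 4 cuts → 5 fragments:
  1–25 → 25 bp
  26–126 → 101 bp
  127–160 → 34 bp
  161–168 → 8 bp
  169–189 → 21 bp
Sorted largest to smallest: 101, 34, 25, 21, 8 bp.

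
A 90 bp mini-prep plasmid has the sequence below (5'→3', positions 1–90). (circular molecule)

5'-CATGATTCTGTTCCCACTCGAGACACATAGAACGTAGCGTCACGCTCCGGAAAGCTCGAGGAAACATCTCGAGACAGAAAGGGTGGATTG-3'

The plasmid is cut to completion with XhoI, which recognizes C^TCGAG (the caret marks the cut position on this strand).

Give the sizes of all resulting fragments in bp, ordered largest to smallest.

39, 38, 13 bp

XhoI sites (CTCGAG) start at positions 17, 55, 68.
XhoI cuts after the first base of each site, so after positions 17, 55, 68.
Circular molecule, 3 cuts → 3 fragments:
  18–55 → 38 bp
  56–68 → 13 bp
  69–90 then 1–17 → 22 + 17 = 39 bp
Sorted largest to smallest: 39, 38, 13 bp.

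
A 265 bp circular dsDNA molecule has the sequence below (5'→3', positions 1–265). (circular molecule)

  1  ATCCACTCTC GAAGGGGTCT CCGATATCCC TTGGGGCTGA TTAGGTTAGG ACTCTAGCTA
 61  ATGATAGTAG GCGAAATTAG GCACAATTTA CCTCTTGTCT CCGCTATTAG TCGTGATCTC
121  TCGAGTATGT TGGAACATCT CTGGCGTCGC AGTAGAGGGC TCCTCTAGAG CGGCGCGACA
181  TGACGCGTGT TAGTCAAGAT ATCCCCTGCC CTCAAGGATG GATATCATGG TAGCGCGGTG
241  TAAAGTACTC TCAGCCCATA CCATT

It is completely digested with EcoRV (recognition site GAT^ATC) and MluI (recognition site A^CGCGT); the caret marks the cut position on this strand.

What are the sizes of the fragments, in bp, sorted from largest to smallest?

EcoRV sites (GATATC) start at positions 23, 198, 221.
EcoRV cuts after base 3 of each site, so after positions 25, 200, 223.
The MluI site (ACGCGT) starts at position 183.
MluI cuts after the first base of each site, so after position 183.
Combined cut positions: 25, 183, 200, 223.
Circular molecule, 4 cuts → 4 fragments:
  26–183 → 158 bp
  184–200 → 17 bp
  201–223 → 23 bp
  224–265 then 1–25 → 42 + 25 = 67 bp
Sorted largest to smallest: 158, 67, 23, 17 bp.

158, 67, 23, 17 bp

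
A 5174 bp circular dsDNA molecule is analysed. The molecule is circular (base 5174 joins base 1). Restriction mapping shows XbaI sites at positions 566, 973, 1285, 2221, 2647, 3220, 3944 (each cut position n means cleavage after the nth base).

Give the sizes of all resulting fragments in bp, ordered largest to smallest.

1796, 936, 724, 573, 426, 407, 312 bp

Circular molecule, 7 cuts → 7 fragments:
  973 − 566 = 407 bp
  1285 − 973 = 312 bp
  2221 − 1285 = 936 bp
  2647 − 2221 = 426 bp
  3220 − 2647 = 573 bp
  3944 − 3220 = 724 bp
  wrap: 5174 − 3944 + 566 = 1796 bp
Sorted largest to smallest: 1796, 936, 724, 573, 426, 407, 312 bp.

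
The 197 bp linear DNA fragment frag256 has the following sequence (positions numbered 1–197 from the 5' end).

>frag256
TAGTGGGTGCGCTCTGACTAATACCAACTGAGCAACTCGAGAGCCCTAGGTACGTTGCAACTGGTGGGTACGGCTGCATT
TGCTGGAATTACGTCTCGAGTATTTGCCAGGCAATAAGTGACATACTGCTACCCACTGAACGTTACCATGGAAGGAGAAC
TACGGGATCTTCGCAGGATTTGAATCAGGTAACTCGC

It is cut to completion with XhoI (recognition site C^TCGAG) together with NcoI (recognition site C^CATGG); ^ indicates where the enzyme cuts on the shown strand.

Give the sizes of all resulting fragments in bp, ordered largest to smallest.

59, 51, 51, 36 bp

XhoI sites (CTCGAG) start at positions 36, 95.
XhoI cuts after the first base of each site, so after positions 36, 95.
The NcoI site (CCATGG) starts at position 146.
NcoI cuts after the first base of each site, so after position 146.
Combined cut positions: 36, 95, 146.
Linear molecule, 3 cuts → 4 fragments:
  1–36 → 36 bp
  37–95 → 59 bp
  96–146 → 51 bp
  147–197 → 51 bp
Sorted largest to smallest: 59, 51, 51, 36 bp.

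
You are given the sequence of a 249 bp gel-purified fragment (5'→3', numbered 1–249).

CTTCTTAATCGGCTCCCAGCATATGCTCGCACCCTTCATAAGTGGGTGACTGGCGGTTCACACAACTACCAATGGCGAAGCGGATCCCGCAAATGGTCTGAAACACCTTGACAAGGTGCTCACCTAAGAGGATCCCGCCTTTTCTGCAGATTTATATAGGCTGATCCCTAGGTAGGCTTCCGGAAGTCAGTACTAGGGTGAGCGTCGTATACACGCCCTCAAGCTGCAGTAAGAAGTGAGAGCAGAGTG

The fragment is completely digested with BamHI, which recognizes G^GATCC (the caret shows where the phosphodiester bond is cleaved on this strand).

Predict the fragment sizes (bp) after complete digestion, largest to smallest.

119, 82, 48 bp

BamHI sites (GGATCC) start at positions 82, 130.
BamHI cuts after the first base of each site, so after positions 82, 130.
Linear molecule, 2 cuts → 3 fragments:
  1–82 → 82 bp
  83–130 → 48 bp
  131–249 → 119 bp
Sorted largest to smallest: 119, 82, 48 bp.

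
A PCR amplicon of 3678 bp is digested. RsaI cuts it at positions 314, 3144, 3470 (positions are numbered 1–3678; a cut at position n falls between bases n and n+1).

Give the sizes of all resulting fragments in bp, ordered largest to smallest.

Linear molecule, 3 cuts → 4 fragments:
  314 − 0 = 314 bp
  3144 − 314 = 2830 bp
  3470 − 3144 = 326 bp
  3678 − 3470 = 208 bp
Sorted largest to smallest: 2830, 326, 314, 208 bp.

2830, 326, 314, 208 bp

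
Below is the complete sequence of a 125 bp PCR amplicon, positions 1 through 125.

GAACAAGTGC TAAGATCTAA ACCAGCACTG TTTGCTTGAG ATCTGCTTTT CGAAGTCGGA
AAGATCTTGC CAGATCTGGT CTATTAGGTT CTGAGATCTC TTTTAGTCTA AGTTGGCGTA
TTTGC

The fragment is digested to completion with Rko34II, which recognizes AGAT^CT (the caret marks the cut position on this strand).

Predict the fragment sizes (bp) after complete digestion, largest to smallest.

Rko34II sites (AGATCT) start at positions 13, 39, 62, 72, 94.
Rko34II cuts after base 4 of each site, so after positions 16, 42, 65, 75, 97.
Linear molecule, 5 cuts → 6 fragments:
  1–16 → 16 bp
  17–42 → 26 bp
  43–65 → 23 bp
  66–75 → 10 bp
  76–97 → 22 bp
  98–125 → 28 bp
Sorted largest to smallest: 28, 26, 23, 22, 16, 10 bp.

28, 26, 23, 22, 16, 10 bp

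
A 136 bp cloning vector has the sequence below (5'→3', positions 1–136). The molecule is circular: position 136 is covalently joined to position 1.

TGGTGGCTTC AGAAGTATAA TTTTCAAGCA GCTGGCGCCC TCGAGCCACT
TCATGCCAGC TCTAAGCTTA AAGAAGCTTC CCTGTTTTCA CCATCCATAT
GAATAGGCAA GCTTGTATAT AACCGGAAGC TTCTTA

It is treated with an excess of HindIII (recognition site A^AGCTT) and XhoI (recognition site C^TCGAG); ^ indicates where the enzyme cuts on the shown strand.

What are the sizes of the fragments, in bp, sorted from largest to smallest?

HindIII sites (AAGCTT) start at positions 64, 74, 109, 127.
HindIII cuts after the first base of each site, so after positions 64, 74, 109, 127.
The XhoI site (CTCGAG) starts at position 40.
XhoI cuts after the first base of each site, so after position 40.
Combined cut positions: 40, 64, 74, 109, 127.
Circular molecule, 5 cuts → 5 fragments:
  41–64 → 24 bp
  65–74 → 10 bp
  75–109 → 35 bp
  110–127 → 18 bp
  128–136 then 1–40 → 9 + 40 = 49 bp
Sorted largest to smallest: 49, 35, 24, 18, 10 bp.

49, 35, 24, 18, 10 bp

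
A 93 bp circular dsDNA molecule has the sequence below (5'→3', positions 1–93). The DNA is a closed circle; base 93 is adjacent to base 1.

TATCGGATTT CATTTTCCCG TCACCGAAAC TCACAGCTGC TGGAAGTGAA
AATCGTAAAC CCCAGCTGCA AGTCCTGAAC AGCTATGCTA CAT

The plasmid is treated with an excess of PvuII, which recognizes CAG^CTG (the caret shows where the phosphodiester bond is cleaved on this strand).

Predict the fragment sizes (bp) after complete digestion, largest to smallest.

64, 29 bp

PvuII sites (CAGCTG) start at positions 34, 63.
PvuII cuts after base 3 of each site, so after positions 36, 65.
Circular molecule, 2 cuts → 2 fragments:
  37–65 → 29 bp
  66–93 then 1–36 → 28 + 36 = 64 bp
Sorted largest to smallest: 64, 29 bp.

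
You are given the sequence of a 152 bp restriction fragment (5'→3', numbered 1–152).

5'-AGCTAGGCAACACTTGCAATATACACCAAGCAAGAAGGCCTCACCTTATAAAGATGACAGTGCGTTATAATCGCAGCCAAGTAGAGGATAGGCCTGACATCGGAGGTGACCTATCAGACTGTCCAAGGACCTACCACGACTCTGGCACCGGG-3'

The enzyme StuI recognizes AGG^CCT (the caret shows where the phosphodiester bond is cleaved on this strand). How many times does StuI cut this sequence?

AGGCCT occurs starting at positions 36, 90.
StuI cuts at 2 sites.

2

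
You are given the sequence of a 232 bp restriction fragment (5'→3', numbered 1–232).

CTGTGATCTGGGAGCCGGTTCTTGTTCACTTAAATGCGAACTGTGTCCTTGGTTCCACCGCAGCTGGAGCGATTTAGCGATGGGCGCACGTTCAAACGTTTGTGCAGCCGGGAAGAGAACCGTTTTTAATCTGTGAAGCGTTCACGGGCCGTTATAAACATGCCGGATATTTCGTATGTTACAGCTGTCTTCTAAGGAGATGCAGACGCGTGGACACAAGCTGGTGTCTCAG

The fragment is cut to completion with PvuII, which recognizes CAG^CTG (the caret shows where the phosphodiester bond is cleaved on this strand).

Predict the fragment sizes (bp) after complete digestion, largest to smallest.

121, 63, 48 bp

PvuII sites (CAGCTG) start at positions 61, 182.
PvuII cuts after base 3 of each site, so after positions 63, 184.
Linear molecule, 2 cuts → 3 fragments:
  1–63 → 63 bp
  64–184 → 121 bp
  185–232 → 48 bp
Sorted largest to smallest: 121, 63, 48 bp.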